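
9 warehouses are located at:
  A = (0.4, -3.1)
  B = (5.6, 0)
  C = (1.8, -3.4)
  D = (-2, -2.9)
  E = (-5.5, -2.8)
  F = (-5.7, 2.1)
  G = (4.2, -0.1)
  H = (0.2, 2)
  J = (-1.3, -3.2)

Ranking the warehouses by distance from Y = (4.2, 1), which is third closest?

Compare squared distances (the ordering matches that of the actual distances):
|YA|² = 14.44 + 16.81 = 31.25
|YB|² = 1.96 + 1 = 2.96
|YC|² = 5.76 + 19.36 = 25.12
|YD|² = 38.44 + 15.21 = 53.65
|YE|² = 94.09 + 14.44 = 108.53
|YF|² = 98.01 + 1.21 = 99.22
|YG|² = 0 + 1.21 = 1.21
|YH|² = 16 + 1 = 17
|YJ|² = 30.25 + 17.64 = 47.89
Sorted ascending: G, B, H, C, … — the third-nearest is H.

H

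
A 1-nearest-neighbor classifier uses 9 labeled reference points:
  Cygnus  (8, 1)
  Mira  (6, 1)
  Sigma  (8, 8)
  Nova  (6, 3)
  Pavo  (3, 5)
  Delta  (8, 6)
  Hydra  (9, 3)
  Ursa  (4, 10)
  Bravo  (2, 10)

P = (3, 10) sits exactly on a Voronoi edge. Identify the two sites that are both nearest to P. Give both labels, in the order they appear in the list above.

Ursa and Bravo

Squared distances from P to each site:
d²(P, Cygnus) = 25 + 81 = 106
d²(P, Mira) = 9 + 81 = 90
d²(P, Sigma) = 25 + 4 = 29
d²(P, Nova) = 9 + 49 = 58
d²(P, Pavo) = 0 + 25 = 25
d²(P, Delta) = 25 + 16 = 41
d²(P, Hydra) = 36 + 49 = 85
d²(P, Ursa) = 1 + 0 = 1
d²(P, Bravo) = 1 + 0 = 1
P is equidistant from Ursa and Bravo (both at squared distance 1), and every other site is strictly farther — so P lies on the Ursa–Bravo Voronoi edge.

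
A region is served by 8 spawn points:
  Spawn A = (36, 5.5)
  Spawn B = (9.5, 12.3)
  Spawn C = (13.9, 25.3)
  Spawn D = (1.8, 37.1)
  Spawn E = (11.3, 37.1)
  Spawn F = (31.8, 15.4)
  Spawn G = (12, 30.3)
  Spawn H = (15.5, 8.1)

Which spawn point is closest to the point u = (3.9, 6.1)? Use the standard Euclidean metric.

Compare squared distances (the ordering matches that of the actual distances):
d²(u, Spawn A) = (3.9−36)² + (6.1−5.5)² = 1030.41 + 0.36 = 1030.77
d²(u, Spawn B) = (3.9−9.5)² + (6.1−12.3)² = 31.36 + 38.44 = 69.8
d²(u, Spawn C) = (3.9−13.9)² + (6.1−25.3)² = 100 + 368.64 = 468.64
d²(u, Spawn D) = (3.9−1.8)² + (6.1−37.1)² = 4.41 + 961 = 965.41
d²(u, Spawn E) = (3.9−11.3)² + (6.1−37.1)² = 54.76 + 961 = 1015.76
d²(u, Spawn F) = (3.9−31.8)² + (6.1−15.4)² = 778.41 + 86.49 = 864.9
d²(u, Spawn G) = (3.9−12)² + (6.1−30.3)² = 65.61 + 585.64 = 651.25
d²(u, Spawn H) = (3.9−15.5)² + (6.1−8.1)² = 134.56 + 4 = 138.56
Minimum is at Spawn B.

Spawn B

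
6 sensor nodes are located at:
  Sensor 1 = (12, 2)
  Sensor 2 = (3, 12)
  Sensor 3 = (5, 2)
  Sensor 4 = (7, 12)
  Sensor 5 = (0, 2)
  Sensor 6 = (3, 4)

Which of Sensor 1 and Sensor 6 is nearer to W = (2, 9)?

Sensor 6

Compare squared distances:
d²(W, Sensor 1) = (2−12)² + (9−2)² = 100 + 49 = 149
d²(W, Sensor 6) = (2−3)² + (9−4)² = 1 + 25 = 26
149 > 26, so Sensor 6 is closer.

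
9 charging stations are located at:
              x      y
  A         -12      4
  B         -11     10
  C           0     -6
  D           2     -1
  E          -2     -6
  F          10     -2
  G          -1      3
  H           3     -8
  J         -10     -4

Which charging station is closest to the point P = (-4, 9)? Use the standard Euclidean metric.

G

Since √ is increasing, it suffices to compare squared distances:
|PA|² = (-4−(-12))² + (9−4)² = 64 + 25 = 89
|PB|² = (-4−(-11))² + (9−10)² = 49 + 1 = 50
|PC|² = (-4−0)² + (9−(-6))² = 16 + 225 = 241
|PD|² = (-4−2)² + (9−(-1))² = 36 + 100 = 136
|PE|² = (-4−(-2))² + (9−(-6))² = 4 + 225 = 229
|PF|² = (-4−10)² + (9−(-2))² = 196 + 121 = 317
|PG|² = (-4−(-1))² + (9−3)² = 9 + 36 = 45
|PH|² = (-4−3)² + (9−(-8))² = 49 + 289 = 338
|PJ|² = (-4−(-10))² + (9−(-4))² = 36 + 169 = 205
The smallest is to G, so P lies in the Voronoi region of G.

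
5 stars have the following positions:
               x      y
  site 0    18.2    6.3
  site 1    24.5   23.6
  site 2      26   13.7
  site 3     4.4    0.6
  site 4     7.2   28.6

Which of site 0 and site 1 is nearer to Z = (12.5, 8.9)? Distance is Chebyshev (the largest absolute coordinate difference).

d(Z, site 0) = max(5.7, 2.6) = 5.7
d(Z, site 1) = max(12, 14.7) = 14.7
5.7 < 14.7, so site 0 is closer.

site 0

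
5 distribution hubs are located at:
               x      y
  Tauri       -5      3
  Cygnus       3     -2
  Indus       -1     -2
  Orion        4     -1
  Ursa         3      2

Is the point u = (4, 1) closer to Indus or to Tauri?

Compare squared distances:
d²(u, Indus) = (4−(-1))² + (1−(-2))² = 25 + 9 = 34
d²(u, Tauri) = (4−(-5))² + (1−3)² = 81 + 4 = 85
34 < 85, so Indus is closer.

Indus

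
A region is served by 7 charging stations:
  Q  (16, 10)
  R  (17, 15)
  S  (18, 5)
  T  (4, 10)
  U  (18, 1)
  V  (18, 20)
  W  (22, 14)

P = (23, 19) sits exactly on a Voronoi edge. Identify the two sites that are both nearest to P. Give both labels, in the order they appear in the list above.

V and W

Squared distances from P to each site:
|PQ|² = 49 + 81 = 130
|PR|² = 36 + 16 = 52
|PS|² = 25 + 196 = 221
|PT|² = 361 + 81 = 442
|PU|² = 25 + 324 = 349
|PV|² = 25 + 1 = 26
|PW|² = 1 + 25 = 26
P is equidistant from V and W (both at squared distance 26), and every other site is strictly farther — so P lies on the V–W Voronoi edge.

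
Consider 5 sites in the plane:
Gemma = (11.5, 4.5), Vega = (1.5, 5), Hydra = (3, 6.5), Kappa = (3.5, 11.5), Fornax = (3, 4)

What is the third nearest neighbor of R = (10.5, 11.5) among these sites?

Hydra

Squared Euclidean distances:
d²(R, Gemma) = (10.5−11.5)² + (11.5−4.5)² = 1 + 49 = 50
d²(R, Vega) = (10.5−1.5)² + (11.5−5)² = 81 + 42.25 = 123.25
d²(R, Hydra) = (10.5−3)² + (11.5−6.5)² = 56.25 + 25 = 81.25
d²(R, Kappa) = (10.5−3.5)² + (11.5−11.5)² = 49 + 0 = 49
d²(R, Fornax) = (10.5−3)² + (11.5−4)² = 56.25 + 56.25 = 112.5
Sorted ascending: Kappa, Gemma, Hydra, Fornax, … — the third-nearest is Hydra.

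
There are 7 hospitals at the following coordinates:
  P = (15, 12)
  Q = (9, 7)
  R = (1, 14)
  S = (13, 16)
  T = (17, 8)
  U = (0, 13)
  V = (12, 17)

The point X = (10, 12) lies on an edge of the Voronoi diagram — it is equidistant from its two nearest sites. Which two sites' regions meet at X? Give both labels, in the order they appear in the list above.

P and S

Squared distances from X to each site:
|XP|² = 25 + 0 = 25
|XQ|² = 1 + 25 = 26
|XR|² = 81 + 4 = 85
|XS|² = 9 + 16 = 25
|XT|² = 49 + 16 = 65
|XU|² = 100 + 1 = 101
|XV|² = 4 + 25 = 29
X is equidistant from P and S (both at squared distance 25), and every other site is strictly farther — so X lies on the P–S Voronoi edge.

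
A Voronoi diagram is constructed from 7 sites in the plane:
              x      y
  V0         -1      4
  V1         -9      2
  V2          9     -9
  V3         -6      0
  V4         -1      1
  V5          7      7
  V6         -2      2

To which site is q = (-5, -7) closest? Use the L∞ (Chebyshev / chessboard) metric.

d(q,V0) = max(4, 11) = 11
d(q,V1) = max(4, 9) = 9
d(q,V2) = max(14, 2) = 14
d(q,V3) = max(1, 7) = 7
d(q,V4) = max(4, 8) = 8
d(q,V5) = max(12, 14) = 14
d(q,V6) = max(3, 9) = 9
Minimum is at V3.

V3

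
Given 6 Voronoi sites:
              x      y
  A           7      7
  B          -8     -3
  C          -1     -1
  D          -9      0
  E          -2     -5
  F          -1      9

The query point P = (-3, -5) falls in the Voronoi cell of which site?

E

Since √ is increasing, it suffices to compare squared distances:
|PA|² = 100 + 144 = 244
|PB|² = 25 + 4 = 29
|PC|² = 4 + 16 = 20
|PD|² = 36 + 25 = 61
|PE|² = 1 + 0 = 1
|PF|² = 4 + 196 = 200
Minimum is at E.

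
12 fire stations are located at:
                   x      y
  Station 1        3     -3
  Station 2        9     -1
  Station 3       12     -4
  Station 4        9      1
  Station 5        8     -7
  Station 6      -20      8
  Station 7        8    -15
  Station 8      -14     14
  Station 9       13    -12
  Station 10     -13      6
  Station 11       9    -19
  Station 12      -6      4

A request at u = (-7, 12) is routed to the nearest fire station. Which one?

Compare squared distances (the ordering matches that of the actual distances):
d²(u, Station 1) = 100 + 225 = 325
d²(u, Station 2) = 256 + 169 = 425
d²(u, Station 3) = 361 + 256 = 617
d²(u, Station 4) = 256 + 121 = 377
d²(u, Station 5) = 225 + 361 = 586
d²(u, Station 6) = 169 + 16 = 185
d²(u, Station 7) = 225 + 729 = 954
d²(u, Station 8) = 49 + 4 = 53
d²(u, Station 9) = 400 + 576 = 976
d²(u, Station 10) = 36 + 36 = 72
d²(u, Station 11) = 256 + 961 = 1217
d²(u, Station 12) = 1 + 64 = 65
The smallest is to Station 8, so u lies in the Voronoi region of Station 8.

Station 8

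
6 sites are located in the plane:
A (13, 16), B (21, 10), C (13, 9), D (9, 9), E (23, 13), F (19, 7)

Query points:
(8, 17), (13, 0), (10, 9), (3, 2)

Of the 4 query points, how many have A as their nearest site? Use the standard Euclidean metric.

(8, 17) — d² to each: A:26, B:218, C:89, D:65, E:241, F:221 → nearest is A
(13, 0) — d² to each: A:256, B:164, C:81, D:97, E:269, F:85 → nearest is C
(10, 9) — d² to each: A:58, B:122, C:9, D:1, E:185, F:85 → nearest is D
(3, 2) — d² to each: A:296, B:388, C:149, D:85, E:521, F:281 → nearest is D
1 of the 4 points has A as nearest.

1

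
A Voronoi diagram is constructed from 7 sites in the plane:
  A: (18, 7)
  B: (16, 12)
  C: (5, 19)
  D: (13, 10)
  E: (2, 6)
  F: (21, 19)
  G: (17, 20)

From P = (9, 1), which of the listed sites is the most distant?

F

Squared Euclidean distances:
|PA|² = (9−18)² + (1−7)² = 81 + 36 = 117
|PB|² = (9−16)² + (1−12)² = 49 + 121 = 170
|PC|² = (9−5)² + (1−19)² = 16 + 324 = 340
|PD|² = (9−13)² + (1−10)² = 16 + 81 = 97
|PE|² = (9−2)² + (1−6)² = 49 + 25 = 74
|PF|² = (9−21)² + (1−19)² = 144 + 324 = 468
|PG|² = (9−17)² + (1−20)² = 64 + 361 = 425
The largest is to F.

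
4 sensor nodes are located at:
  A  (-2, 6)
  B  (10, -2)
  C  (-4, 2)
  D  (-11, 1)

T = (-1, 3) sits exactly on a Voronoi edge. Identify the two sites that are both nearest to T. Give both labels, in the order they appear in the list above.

Squared distances from T to each site:
|TA|² = (-1−(-2))² + (3−6)² = 1 + 9 = 10
|TB|² = (-1−10)² + (3−(-2))² = 121 + 25 = 146
|TC|² = (-1−(-4))² + (3−2)² = 9 + 1 = 10
|TD|² = (-1−(-11))² + (3−1)² = 100 + 4 = 104
T is equidistant from A and C (both at squared distance 10), and every other site is strictly farther — so T lies on the A–C Voronoi edge.

A and C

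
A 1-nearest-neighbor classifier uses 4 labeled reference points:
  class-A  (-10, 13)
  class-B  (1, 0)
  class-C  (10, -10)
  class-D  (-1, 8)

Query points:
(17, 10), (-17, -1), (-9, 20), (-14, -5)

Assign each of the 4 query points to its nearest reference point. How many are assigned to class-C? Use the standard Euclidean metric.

(17, 10) — d² to each: class-A:738, class-B:356, class-C:449, class-D:328 → nearest is class-D
(-17, -1) — d² to each: class-A:245, class-B:325, class-C:810, class-D:337 → nearest is class-A
(-9, 20) — d² to each: class-A:50, class-B:500, class-C:1261, class-D:208 → nearest is class-A
(-14, -5) — d² to each: class-A:340, class-B:250, class-C:601, class-D:338 → nearest is class-B
0 of the 4 points have class-C as nearest.

0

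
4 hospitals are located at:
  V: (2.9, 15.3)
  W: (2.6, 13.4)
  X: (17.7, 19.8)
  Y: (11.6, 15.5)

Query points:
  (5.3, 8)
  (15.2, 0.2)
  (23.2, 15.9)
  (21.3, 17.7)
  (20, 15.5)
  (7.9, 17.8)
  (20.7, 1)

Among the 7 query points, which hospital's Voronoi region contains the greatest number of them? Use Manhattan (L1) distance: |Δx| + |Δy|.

(5.3, 8) — d to each: V:9.7, W:8.1, X:24.2, Y:13.8 → nearest is W
(15.2, 0.2) — d to each: V:27.4, W:25.8, X:22.1, Y:18.9 → nearest is Y
(23.2, 15.9) — d to each: V:20.9, W:23.1, X:9.4, Y:12 → nearest is X
(21.3, 17.7) — d to each: V:20.8, W:23, X:5.7, Y:11.9 → nearest is X
(20, 15.5) — d to each: V:17.3, W:19.5, X:6.6, Y:8.4 → nearest is X
(7.9, 17.8) — d to each: V:7.5, W:9.7, X:11.8, Y:6 → nearest is Y
(20.7, 1) — d to each: V:32.1, W:30.5, X:21.8, Y:23.6 → nearest is X
Tally — W:1, X:4, Y:2. X captures the most (4).

X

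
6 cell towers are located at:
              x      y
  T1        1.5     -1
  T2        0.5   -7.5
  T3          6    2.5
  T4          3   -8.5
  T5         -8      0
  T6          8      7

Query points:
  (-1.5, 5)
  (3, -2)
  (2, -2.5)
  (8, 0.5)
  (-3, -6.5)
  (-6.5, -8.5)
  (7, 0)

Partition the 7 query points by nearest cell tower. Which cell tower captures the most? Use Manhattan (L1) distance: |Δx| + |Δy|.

(-1.5, 5) — d to each: T1:9, T2:14.5, T3:10, T4:18, T5:11.5, T6:11.5 → nearest is T1
(3, -2) — d to each: T1:2.5, T2:8, T3:7.5, T4:6.5, T5:13, T6:14 → nearest is T1
(2, -2.5) — d to each: T1:2, T2:6.5, T3:9, T4:7, T5:12.5, T6:15.5 → nearest is T1
(8, 0.5) — d to each: T1:8, T2:15.5, T3:4, T4:14, T5:16.5, T6:6.5 → nearest is T3
(-3, -6.5) — d to each: T1:10, T2:4.5, T3:18, T4:8, T5:11.5, T6:24.5 → nearest is T2
(-6.5, -8.5) — d to each: T1:15.5, T2:8, T3:23.5, T4:9.5, T5:10, T6:30 → nearest is T2
(7, 0) — d to each: T1:6.5, T2:14, T3:3.5, T4:12.5, T5:15, T6:8 → nearest is T3
Tally — T1:3, T2:2, T3:2. T1 captures the most (3).

T1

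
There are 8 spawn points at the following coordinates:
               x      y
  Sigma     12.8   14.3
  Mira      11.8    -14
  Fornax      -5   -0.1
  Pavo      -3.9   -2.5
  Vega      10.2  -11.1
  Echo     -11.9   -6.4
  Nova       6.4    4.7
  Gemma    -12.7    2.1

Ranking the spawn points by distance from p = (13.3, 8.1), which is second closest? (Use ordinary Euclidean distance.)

Compare squared distances (the ordering matches that of the actual distances):
d²(p, Sigma) = (13.3−12.8)² + (8.1−14.3)² = 0.25 + 38.44 = 38.69
d²(p, Mira) = (13.3−11.8)² + (8.1−(-14))² = 2.25 + 488.41 = 490.66
d²(p, Fornax) = (13.3−(-5))² + (8.1−(-0.1))² = 334.89 + 67.24 = 402.13
d²(p, Pavo) = (13.3−(-3.9))² + (8.1−(-2.5))² = 295.84 + 112.36 = 408.2
d²(p, Vega) = (13.3−10.2)² + (8.1−(-11.1))² = 9.61 + 368.64 = 378.25
d²(p, Echo) = (13.3−(-11.9))² + (8.1−(-6.4))² = 635.04 + 210.25 = 845.29
d²(p, Nova) = (13.3−6.4)² + (8.1−4.7)² = 47.61 + 11.56 = 59.17
d²(p, Gemma) = (13.3−(-12.7))² + (8.1−2.1)² = 676 + 36 = 712
Sorted ascending: Sigma, Nova, Vega, … — the second-nearest is Nova.

Nova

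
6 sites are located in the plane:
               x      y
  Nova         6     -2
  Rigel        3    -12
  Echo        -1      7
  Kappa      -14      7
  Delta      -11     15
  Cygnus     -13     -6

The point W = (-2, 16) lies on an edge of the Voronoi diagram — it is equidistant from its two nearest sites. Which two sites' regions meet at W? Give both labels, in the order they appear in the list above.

Squared distances from W to each site:
d²(W, Nova) = (-2−6)² + (16−(-2))² = 64 + 324 = 388
d²(W, Rigel) = (-2−3)² + (16−(-12))² = 25 + 784 = 809
d²(W, Echo) = (-2−(-1))² + (16−7)² = 1 + 81 = 82
d²(W, Kappa) = (-2−(-14))² + (16−7)² = 144 + 81 = 225
d²(W, Delta) = (-2−(-11))² + (16−15)² = 81 + 1 = 82
d²(W, Cygnus) = (-2−(-13))² + (16−(-6))² = 121 + 484 = 605
W is equidistant from Echo and Delta (both at squared distance 82), and every other site is strictly farther — so W lies on the Echo–Delta Voronoi edge.

Echo and Delta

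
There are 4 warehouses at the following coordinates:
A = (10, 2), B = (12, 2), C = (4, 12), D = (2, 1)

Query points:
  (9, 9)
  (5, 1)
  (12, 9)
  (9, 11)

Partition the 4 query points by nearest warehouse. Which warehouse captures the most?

C

(9, 9) — d² to each: A:50, B:58, C:34, D:113 → nearest is C
(5, 1) — d² to each: A:26, B:50, C:122, D:9 → nearest is D
(12, 9) — d² to each: A:53, B:49, C:73, D:164 → nearest is B
(9, 11) — d² to each: A:82, B:90, C:26, D:149 → nearest is C
Tally — B:1, C:2, D:1. C captures the most (2).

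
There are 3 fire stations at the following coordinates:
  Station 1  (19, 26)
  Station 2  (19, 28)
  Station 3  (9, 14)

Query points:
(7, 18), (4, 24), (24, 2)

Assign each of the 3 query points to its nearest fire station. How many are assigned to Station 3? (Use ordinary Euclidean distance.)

3

(7, 18) — d² to each: Station 1:208, Station 2:244, Station 3:20 → nearest is Station 3
(4, 24) — d² to each: Station 1:229, Station 2:241, Station 3:125 → nearest is Station 3
(24, 2) — d² to each: Station 1:601, Station 2:701, Station 3:369 → nearest is Station 3
3 of the 3 points have Station 3 as nearest.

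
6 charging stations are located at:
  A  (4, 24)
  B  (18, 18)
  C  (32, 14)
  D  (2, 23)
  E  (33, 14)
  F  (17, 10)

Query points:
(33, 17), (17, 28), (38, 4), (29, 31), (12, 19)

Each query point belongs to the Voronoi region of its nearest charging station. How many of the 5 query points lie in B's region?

3

(33, 17) — d² to each: A:890, B:226, C:10, D:997, E:9, F:305 → nearest is E
(17, 28) — d² to each: A:185, B:101, C:421, D:250, E:452, F:324 → nearest is B
(38, 4) — d² to each: A:1556, B:596, C:136, D:1657, E:125, F:477 → nearest is E
(29, 31) — d² to each: A:674, B:290, C:298, D:793, E:305, F:585 → nearest is B
(12, 19) — d² to each: A:89, B:37, C:425, D:116, E:466, F:106 → nearest is B
3 of the 5 points have B as nearest.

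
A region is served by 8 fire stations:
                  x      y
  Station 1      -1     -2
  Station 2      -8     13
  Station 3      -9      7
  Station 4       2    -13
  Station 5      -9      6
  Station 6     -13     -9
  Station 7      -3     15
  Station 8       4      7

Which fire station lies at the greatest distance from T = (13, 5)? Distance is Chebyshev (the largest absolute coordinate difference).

Station 6

d(T, Station 1) = max(14, 7) = 14
d(T, Station 2) = max(21, 8) = 21
d(T, Station 3) = max(22, 2) = 22
d(T, Station 4) = max(11, 18) = 18
d(T, Station 5) = max(22, 1) = 22
d(T, Station 6) = max(26, 14) = 26
d(T, Station 7) = max(16, 10) = 16
d(T, Station 8) = max(9, 2) = 9
The largest is to Station 6.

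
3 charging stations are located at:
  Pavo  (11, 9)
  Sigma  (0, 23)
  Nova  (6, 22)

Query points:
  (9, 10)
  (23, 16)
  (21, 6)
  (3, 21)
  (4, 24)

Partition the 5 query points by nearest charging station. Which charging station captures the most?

Pavo

(9, 10) — d² to each: Pavo:5, Sigma:250, Nova:153 → nearest is Pavo
(23, 16) — d² to each: Pavo:193, Sigma:578, Nova:325 → nearest is Pavo
(21, 6) — d² to each: Pavo:109, Sigma:730, Nova:481 → nearest is Pavo
(3, 21) — d² to each: Pavo:208, Sigma:13, Nova:10 → nearest is Nova
(4, 24) — d² to each: Pavo:274, Sigma:17, Nova:8 → nearest is Nova
Tally — Pavo:3, Nova:2. Pavo captures the most (3).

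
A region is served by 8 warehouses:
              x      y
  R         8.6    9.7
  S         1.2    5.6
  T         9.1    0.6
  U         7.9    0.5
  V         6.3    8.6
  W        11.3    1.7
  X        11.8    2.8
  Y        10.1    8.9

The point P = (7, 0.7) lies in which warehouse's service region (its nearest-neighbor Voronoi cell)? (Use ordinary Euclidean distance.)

U

Since √ is increasing, it suffices to compare squared distances:
|PR|² = (7−8.6)² + (0.7−9.7)² = 2.56 + 81 = 83.56
|PS|² = (7−1.2)² + (0.7−5.6)² = 33.64 + 24.01 = 57.65
|PT|² = (7−9.1)² + (0.7−0.6)² = 4.41 + 0.01 = 4.42
|PU|² = (7−7.9)² + (0.7−0.5)² = 0.81 + 0.04 = 0.85
|PV|² = (7−6.3)² + (0.7−8.6)² = 0.49 + 62.41 = 62.9
|PW|² = (7−11.3)² + (0.7−1.7)² = 18.49 + 1 = 19.49
|PX|² = (7−11.8)² + (0.7−2.8)² = 23.04 + 4.41 = 27.45
|PY|² = (7−10.1)² + (0.7−8.9)² = 9.61 + 67.24 = 76.85
Minimum is at U.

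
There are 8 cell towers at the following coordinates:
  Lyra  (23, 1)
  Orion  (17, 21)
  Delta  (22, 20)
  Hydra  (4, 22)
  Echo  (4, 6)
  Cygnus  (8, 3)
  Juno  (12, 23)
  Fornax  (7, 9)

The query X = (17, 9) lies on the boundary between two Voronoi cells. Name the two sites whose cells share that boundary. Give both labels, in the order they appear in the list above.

Lyra and Fornax

Squared distances from X to each site:
d²(X, Lyra) = (17−23)² + (9−1)² = 36 + 64 = 100
d²(X, Orion) = (17−17)² + (9−21)² = 0 + 144 = 144
d²(X, Delta) = (17−22)² + (9−20)² = 25 + 121 = 146
d²(X, Hydra) = (17−4)² + (9−22)² = 169 + 169 = 338
d²(X, Echo) = (17−4)² + (9−6)² = 169 + 9 = 178
d²(X, Cygnus) = (17−8)² + (9−3)² = 81 + 36 = 117
d²(X, Juno) = (17−12)² + (9−23)² = 25 + 196 = 221
d²(X, Fornax) = (17−7)² + (9−9)² = 100 + 0 = 100
X is equidistant from Lyra and Fornax (both at squared distance 100), and every other site is strictly farther — so X lies on the Lyra–Fornax Voronoi edge.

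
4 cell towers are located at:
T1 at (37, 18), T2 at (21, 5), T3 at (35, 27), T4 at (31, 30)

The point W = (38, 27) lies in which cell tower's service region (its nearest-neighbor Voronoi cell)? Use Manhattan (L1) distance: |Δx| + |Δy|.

d(W,T1) = |38−37| + |27−18| = 1 + 9 = 10
d(W,T2) = |38−21| + |27−5| = 17 + 22 = 39
d(W,T3) = |38−35| + |27−27| = 3 + 0 = 3
d(W,T4) = |38−31| + |27−30| = 7 + 3 = 10
Minimum is at T3.

T3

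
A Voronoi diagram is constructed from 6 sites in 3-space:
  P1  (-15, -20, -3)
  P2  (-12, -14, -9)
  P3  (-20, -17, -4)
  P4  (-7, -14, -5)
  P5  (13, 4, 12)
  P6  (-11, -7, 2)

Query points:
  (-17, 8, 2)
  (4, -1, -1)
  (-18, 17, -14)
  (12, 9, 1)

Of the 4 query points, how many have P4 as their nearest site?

0

(-17, 8, 2) — d² to each: P1:813, P2:630, P3:670, P4:633, P5:1016, P6:261 → nearest is P6
(4, -1, -1) — d² to each: P1:726, P2:489, P3:841, P4:306, P5:275, P6:270 → nearest is P6
(-18, 17, -14) — d² to each: P1:1499, P2:1022, P3:1260, P4:1163, P5:1806, P6:881 → nearest is P6
(12, 9, 1) — d² to each: P1:1586, P2:1205, P3:1725, P4:926, P5:147, P6:786 → nearest is P5
0 of the 4 points have P4 as nearest.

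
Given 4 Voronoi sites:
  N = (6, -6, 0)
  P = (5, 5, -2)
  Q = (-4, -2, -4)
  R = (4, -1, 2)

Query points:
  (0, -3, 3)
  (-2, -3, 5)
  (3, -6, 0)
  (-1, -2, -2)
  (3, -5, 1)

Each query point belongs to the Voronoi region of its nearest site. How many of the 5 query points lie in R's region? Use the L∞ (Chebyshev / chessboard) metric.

(0, -3, 3) — d to each: N:6, P:8, Q:7, R:4 → nearest is R
(-2, -3, 5) — d to each: N:8, P:8, Q:9, R:6 → nearest is R
(3, -6, 0) — d to each: N:3, P:11, Q:7, R:5 → nearest is N
(-1, -2, -2) — d to each: N:7, P:7, Q:3, R:5 → nearest is Q
(3, -5, 1) — d to each: N:3, P:10, Q:7, R:4 → nearest is N
2 of the 5 points have R as nearest.

2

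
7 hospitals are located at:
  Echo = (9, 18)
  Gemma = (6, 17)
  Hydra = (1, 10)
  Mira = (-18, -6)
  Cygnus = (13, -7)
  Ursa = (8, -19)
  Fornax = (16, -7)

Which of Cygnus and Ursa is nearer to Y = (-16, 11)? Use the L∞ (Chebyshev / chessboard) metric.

d(Y, Cygnus) = max(29, 18) = 29
d(Y, Ursa) = max(24, 30) = 30
29 < 30, so Cygnus is closer.

Cygnus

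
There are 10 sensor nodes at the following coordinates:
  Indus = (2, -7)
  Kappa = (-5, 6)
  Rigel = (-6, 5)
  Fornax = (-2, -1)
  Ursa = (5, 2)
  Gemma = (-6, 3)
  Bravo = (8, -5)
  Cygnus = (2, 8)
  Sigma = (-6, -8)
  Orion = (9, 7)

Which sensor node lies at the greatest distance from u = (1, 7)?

Sigma

Since √ is increasing, it suffices to compare squared distances:
d²(u, Indus) = 1 + 196 = 197
d²(u, Kappa) = 36 + 1 = 37
d²(u, Rigel) = 49 + 4 = 53
d²(u, Fornax) = 9 + 64 = 73
d²(u, Ursa) = 16 + 25 = 41
d²(u, Gemma) = 49 + 16 = 65
d²(u, Bravo) = 49 + 144 = 193
d²(u, Cygnus) = 1 + 1 = 2
d²(u, Sigma) = 49 + 225 = 274
d²(u, Orion) = 64 + 0 = 64
The largest is to Sigma.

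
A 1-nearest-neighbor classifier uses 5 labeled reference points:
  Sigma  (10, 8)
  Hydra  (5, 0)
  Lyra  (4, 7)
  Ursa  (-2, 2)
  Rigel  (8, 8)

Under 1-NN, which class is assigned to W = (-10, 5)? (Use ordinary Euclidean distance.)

Compare squared distances (the ordering matches that of the actual distances):
d²(W, Sigma) = (-10−10)² + (5−8)² = 400 + 9 = 409
d²(W, Hydra) = (-10−5)² + (5−0)² = 225 + 25 = 250
d²(W, Lyra) = (-10−4)² + (5−7)² = 196 + 4 = 200
d²(W, Ursa) = (-10−(-2))² + (5−2)² = 64 + 9 = 73
d²(W, Rigel) = (-10−8)² + (5−8)² = 324 + 9 = 333
The smallest is to Ursa, so W lies in the Voronoi region of Ursa.

Ursa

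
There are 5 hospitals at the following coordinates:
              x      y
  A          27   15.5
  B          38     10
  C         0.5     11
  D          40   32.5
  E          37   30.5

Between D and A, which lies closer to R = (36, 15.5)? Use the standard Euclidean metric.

A

Compare squared distances:
|RD|² = (36−40)² + (15.5−32.5)² = 16 + 289 = 305
|RA|² = (36−27)² + (15.5−15.5)² = 81 + 0 = 81
305 > 81, so A is closer.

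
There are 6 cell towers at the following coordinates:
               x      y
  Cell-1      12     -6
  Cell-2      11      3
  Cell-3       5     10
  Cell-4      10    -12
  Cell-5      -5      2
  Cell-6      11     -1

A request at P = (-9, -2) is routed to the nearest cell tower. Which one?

Compare squared distances (the ordering matches that of the actual distances):
d²(P, Cell-1) = 441 + 16 = 457
d²(P, Cell-2) = 400 + 25 = 425
d²(P, Cell-3) = 196 + 144 = 340
d²(P, Cell-4) = 361 + 100 = 461
d²(P, Cell-5) = 16 + 16 = 32
d²(P, Cell-6) = 400 + 1 = 401
Cell-5 is nearest.

Cell-5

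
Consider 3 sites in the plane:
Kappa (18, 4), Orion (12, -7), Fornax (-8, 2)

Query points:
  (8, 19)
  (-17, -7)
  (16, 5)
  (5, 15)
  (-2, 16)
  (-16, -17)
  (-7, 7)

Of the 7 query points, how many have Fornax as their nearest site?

4

(8, 19) — d² to each: Kappa:325, Orion:692, Fornax:545 → nearest is Kappa
(-17, -7) — d² to each: Kappa:1346, Orion:841, Fornax:162 → nearest is Fornax
(16, 5) — d² to each: Kappa:5, Orion:160, Fornax:585 → nearest is Kappa
(5, 15) — d² to each: Kappa:290, Orion:533, Fornax:338 → nearest is Kappa
(-2, 16) — d² to each: Kappa:544, Orion:725, Fornax:232 → nearest is Fornax
(-16, -17) — d² to each: Kappa:1597, Orion:884, Fornax:425 → nearest is Fornax
(-7, 7) — d² to each: Kappa:634, Orion:557, Fornax:26 → nearest is Fornax
4 of the 7 points have Fornax as nearest.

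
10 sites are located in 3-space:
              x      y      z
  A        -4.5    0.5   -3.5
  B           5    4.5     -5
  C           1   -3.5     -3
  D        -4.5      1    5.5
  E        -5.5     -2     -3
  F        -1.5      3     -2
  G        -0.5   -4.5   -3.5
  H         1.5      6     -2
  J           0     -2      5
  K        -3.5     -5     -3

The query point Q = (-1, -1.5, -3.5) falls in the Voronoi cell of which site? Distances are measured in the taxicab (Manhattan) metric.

d(Q,A) = |-1−(-4.5)| + |-1.5−0.5| + |-3.5−(-3.5)| = 3.5 + 2 + 0 = 5.5
d(Q,B) = |-1−5| + |-1.5−4.5| + |-3.5−(-5)| = 6 + 6 + 1.5 = 13.5
d(Q,C) = |-1−1| + |-1.5−(-3.5)| + |-3.5−(-3)| = 2 + 2 + 0.5 = 4.5
d(Q,D) = |-1−(-4.5)| + |-1.5−1| + |-3.5−5.5| = 3.5 + 2.5 + 9 = 15
d(Q,E) = |-1−(-5.5)| + |-1.5−(-2)| + |-3.5−(-3)| = 4.5 + 0.5 + 0.5 = 5.5
d(Q,F) = |-1−(-1.5)| + |-1.5−3| + |-3.5−(-2)| = 0.5 + 4.5 + 1.5 = 6.5
d(Q,G) = |-1−(-0.5)| + |-1.5−(-4.5)| + |-3.5−(-3.5)| = 0.5 + 3 + 0 = 3.5
d(Q,H) = |-1−1.5| + |-1.5−6| + |-3.5−(-2)| = 2.5 + 7.5 + 1.5 = 11.5
d(Q,J) = |-1−0| + |-1.5−(-2)| + |-3.5−5| = 1 + 0.5 + 8.5 = 10
d(Q,K) = |-1−(-3.5)| + |-1.5−(-5)| + |-3.5−(-3)| = 2.5 + 3.5 + 0.5 = 6.5
Minimum is at G.

G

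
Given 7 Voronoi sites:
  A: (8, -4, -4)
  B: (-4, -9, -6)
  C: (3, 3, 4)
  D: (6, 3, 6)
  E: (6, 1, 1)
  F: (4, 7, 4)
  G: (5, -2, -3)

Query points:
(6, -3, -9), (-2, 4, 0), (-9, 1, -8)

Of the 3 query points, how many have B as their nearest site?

1

(6, -3, -9) — d² to each: A:30, B:145, C:214, D:261, E:116, F:273, G:38 → nearest is A
(-2, 4, 0) — d² to each: A:180, B:209, C:42, D:101, E:74, F:61, G:94 → nearest is C
(-9, 1, -8) — d² to each: A:330, B:129, C:292, D:425, E:306, F:349, G:230 → nearest is B
1 of the 3 points has B as nearest.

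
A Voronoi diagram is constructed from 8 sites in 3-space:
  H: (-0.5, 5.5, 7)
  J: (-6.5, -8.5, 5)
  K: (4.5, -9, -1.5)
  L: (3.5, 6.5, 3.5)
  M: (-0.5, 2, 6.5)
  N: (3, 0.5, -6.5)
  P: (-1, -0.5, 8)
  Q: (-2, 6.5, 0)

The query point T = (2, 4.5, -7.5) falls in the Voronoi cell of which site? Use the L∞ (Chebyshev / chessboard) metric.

d(T,H) = max(2.5, 1, 14.5) = 14.5
d(T,J) = max(8.5, 13, 12.5) = 13
d(T,K) = max(2.5, 13.5, 6) = 13.5
d(T,L) = max(1.5, 2, 11) = 11
d(T,M) = max(2.5, 2.5, 14) = 14
d(T,N) = max(1, 4, 1) = 4
d(T,P) = max(3, 5, 15.5) = 15.5
d(T,Q) = max(4, 2, 7.5) = 7.5
Minimum is at N.

N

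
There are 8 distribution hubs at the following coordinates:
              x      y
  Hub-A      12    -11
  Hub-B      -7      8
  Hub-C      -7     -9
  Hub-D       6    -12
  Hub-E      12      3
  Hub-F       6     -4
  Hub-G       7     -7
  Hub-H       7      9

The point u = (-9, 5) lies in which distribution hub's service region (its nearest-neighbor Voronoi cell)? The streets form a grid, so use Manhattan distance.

d(u, Hub-A) = |-9−12| + |5−(-11)| = 21 + 16 = 37
d(u, Hub-B) = |-9−(-7)| + |5−8| = 2 + 3 = 5
d(u, Hub-C) = |-9−(-7)| + |5−(-9)| = 2 + 14 = 16
d(u, Hub-D) = |-9−6| + |5−(-12)| = 15 + 17 = 32
d(u, Hub-E) = |-9−12| + |5−3| = 21 + 2 = 23
d(u, Hub-F) = |-9−6| + |5−(-4)| = 15 + 9 = 24
d(u, Hub-G) = |-9−7| + |5−(-7)| = 16 + 12 = 28
d(u, Hub-H) = |-9−7| + |5−9| = 16 + 4 = 20
Minimum is at Hub-B.

Hub-B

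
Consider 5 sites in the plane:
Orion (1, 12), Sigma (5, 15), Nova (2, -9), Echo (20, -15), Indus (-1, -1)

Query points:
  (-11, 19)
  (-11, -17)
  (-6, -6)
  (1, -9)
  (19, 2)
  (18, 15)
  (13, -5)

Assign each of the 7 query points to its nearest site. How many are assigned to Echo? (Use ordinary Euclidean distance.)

1

(-11, 19) — d² to each: Orion:193, Sigma:272, Nova:953, Echo:2117, Indus:500 → nearest is Orion
(-11, -17) — d² to each: Orion:985, Sigma:1280, Nova:233, Echo:965, Indus:356 → nearest is Nova
(-6, -6) — d² to each: Orion:373, Sigma:562, Nova:73, Echo:757, Indus:50 → nearest is Indus
(1, -9) — d² to each: Orion:441, Sigma:592, Nova:1, Echo:397, Indus:68 → nearest is Nova
(19, 2) — d² to each: Orion:424, Sigma:365, Nova:410, Echo:290, Indus:409 → nearest is Echo
(18, 15) — d² to each: Orion:298, Sigma:169, Nova:832, Echo:904, Indus:617 → nearest is Sigma
(13, -5) — d² to each: Orion:433, Sigma:464, Nova:137, Echo:149, Indus:212 → nearest is Nova
1 of the 7 points has Echo as nearest.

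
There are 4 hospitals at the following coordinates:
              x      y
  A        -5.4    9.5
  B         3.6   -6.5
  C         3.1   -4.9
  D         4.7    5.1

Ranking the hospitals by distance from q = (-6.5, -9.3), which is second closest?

Compare squared distances (the ordering matches that of the actual distances):
|qA|² = (-6.5−(-5.4))² + (-9.3−9.5)² = 1.21 + 353.44 = 354.65
|qB|² = (-6.5−3.6)² + (-9.3−(-6.5))² = 102.01 + 7.84 = 109.85
|qC|² = (-6.5−3.1)² + (-9.3−(-4.9))² = 92.16 + 19.36 = 111.52
|qD|² = (-6.5−4.7)² + (-9.3−5.1)² = 125.44 + 207.36 = 332.8
Sorted ascending: B, C, D, … — the second-nearest is C.

C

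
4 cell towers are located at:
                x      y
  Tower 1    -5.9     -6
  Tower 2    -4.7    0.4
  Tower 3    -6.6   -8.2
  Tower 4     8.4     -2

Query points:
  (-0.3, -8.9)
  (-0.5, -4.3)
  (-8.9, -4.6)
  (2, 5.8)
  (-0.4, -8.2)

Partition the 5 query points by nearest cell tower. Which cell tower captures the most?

Tower 1

(-0.3, -8.9) — d² to each: Tower 1:39.77, Tower 2:105.85, Tower 3:40.18, Tower 4:123.3 → nearest is Tower 1
(-0.5, -4.3) — d² to each: Tower 1:32.05, Tower 2:39.73, Tower 3:52.42, Tower 4:84.5 → nearest is Tower 1
(-8.9, -4.6) — d² to each: Tower 1:10.96, Tower 2:42.64, Tower 3:18.25, Tower 4:306.05 → nearest is Tower 1
(2, 5.8) — d² to each: Tower 1:201.65, Tower 2:74.05, Tower 3:269.96, Tower 4:101.8 → nearest is Tower 2
(-0.4, -8.2) — d² to each: Tower 1:35.09, Tower 2:92.45, Tower 3:38.44, Tower 4:115.88 → nearest is Tower 1
Tally — Tower 1:4, Tower 2:1. Tower 1 captures the most (4).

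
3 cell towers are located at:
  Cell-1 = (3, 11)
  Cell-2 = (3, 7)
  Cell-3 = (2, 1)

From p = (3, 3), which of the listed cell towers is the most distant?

Compare squared distances (the ordering matches that of the actual distances):
d²(p, Cell-1) = (3−3)² + (3−11)² = 0 + 64 = 64
d²(p, Cell-2) = (3−3)² + (3−7)² = 0 + 16 = 16
d²(p, Cell-3) = (3−2)² + (3−1)² = 1 + 4 = 5
The largest is to Cell-1.

Cell-1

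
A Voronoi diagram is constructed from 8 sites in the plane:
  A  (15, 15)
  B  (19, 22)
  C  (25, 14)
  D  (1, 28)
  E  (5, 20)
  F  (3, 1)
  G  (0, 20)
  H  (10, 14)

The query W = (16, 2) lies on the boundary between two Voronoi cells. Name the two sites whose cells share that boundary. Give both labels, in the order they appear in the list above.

A and F

Squared distances from W to each site:
|WA|² = 1 + 169 = 170
|WB|² = 9 + 400 = 409
|WC|² = 81 + 144 = 225
|WD|² = 225 + 676 = 901
|WE|² = 121 + 324 = 445
|WF|² = 169 + 1 = 170
|WG|² = 256 + 324 = 580
|WH|² = 36 + 144 = 180
W is equidistant from A and F (both at squared distance 170), and every other site is strictly farther — so W lies on the A–F Voronoi edge.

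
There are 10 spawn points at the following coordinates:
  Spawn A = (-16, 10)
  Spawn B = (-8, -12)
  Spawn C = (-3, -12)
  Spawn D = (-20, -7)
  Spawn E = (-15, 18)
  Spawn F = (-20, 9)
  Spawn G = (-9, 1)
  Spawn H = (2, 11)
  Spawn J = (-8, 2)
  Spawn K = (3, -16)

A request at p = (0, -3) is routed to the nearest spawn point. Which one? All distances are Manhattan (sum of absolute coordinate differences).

Spawn C

d(p, Spawn A) = 16 + 13 = 29
d(p, Spawn B) = 8 + 9 = 17
d(p, Spawn C) = 3 + 9 = 12
d(p, Spawn D) = 20 + 4 = 24
d(p, Spawn E) = 15 + 21 = 36
d(p, Spawn F) = 20 + 12 = 32
d(p, Spawn G) = 9 + 4 = 13
d(p, Spawn H) = 2 + 14 = 16
d(p, Spawn J) = 8 + 5 = 13
d(p, Spawn K) = 3 + 13 = 16
Minimum is at Spawn C.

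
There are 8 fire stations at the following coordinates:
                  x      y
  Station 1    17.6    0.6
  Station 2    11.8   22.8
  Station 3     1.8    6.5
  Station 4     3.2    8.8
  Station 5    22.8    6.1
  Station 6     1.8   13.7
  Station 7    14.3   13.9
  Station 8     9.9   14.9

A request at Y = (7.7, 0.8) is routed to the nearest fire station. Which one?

Station 3

Since √ is increasing, it suffices to compare squared distances:
d²(Y, Station 1) = 98.01 + 0.04 = 98.05
d²(Y, Station 2) = 16.81 + 484 = 500.81
d²(Y, Station 3) = 34.81 + 32.49 = 67.3
d²(Y, Station 4) = 20.25 + 64 = 84.25
d²(Y, Station 5) = 228.01 + 28.09 = 256.1
d²(Y, Station 6) = 34.81 + 166.41 = 201.22
d²(Y, Station 7) = 43.56 + 171.61 = 215.17
d²(Y, Station 8) = 4.84 + 198.81 = 203.65
Station 3 is nearest.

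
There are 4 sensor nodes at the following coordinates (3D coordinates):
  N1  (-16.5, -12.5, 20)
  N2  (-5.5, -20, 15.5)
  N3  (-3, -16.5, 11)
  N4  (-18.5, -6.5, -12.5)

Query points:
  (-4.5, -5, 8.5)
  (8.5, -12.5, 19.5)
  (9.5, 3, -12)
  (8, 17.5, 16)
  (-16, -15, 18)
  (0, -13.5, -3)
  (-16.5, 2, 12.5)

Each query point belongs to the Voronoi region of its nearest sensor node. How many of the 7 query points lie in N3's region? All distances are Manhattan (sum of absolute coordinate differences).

4

(-4.5, -5, 8.5) — d to each: N1:31, N2:23, N3:15.5, N4:36.5 → nearest is N3
(8.5, -12.5, 19.5) — d to each: N1:25.5, N2:25.5, N3:24, N4:65 → nearest is N3
(9.5, 3, -12) — d to each: N1:73.5, N2:65.5, N3:55, N4:38 → nearest is N4
(8, 17.5, 16) — d to each: N1:58.5, N2:51.5, N3:50, N4:79 → nearest is N3
(-16, -15, 18) — d to each: N1:5, N2:18, N3:21.5, N4:41.5 → nearest is N1
(0, -13.5, -3) — d to each: N1:40.5, N2:30.5, N3:20, N4:35 → nearest is N3
(-16.5, 2, 12.5) — d to each: N1:22, N2:36, N3:33.5, N4:35.5 → nearest is N1
4 of the 7 points have N3 as nearest.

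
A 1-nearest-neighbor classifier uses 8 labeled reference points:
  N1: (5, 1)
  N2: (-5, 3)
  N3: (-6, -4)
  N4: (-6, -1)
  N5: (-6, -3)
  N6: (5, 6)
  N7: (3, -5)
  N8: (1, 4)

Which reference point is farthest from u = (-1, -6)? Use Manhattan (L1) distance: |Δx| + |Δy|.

N6

d(u,N1) = |-1−5| + |-6−1| = 6 + 7 = 13
d(u,N2) = |-1−(-5)| + |-6−3| = 4 + 9 = 13
d(u,N3) = |-1−(-6)| + |-6−(-4)| = 5 + 2 = 7
d(u,N4) = |-1−(-6)| + |-6−(-1)| = 5 + 5 = 10
d(u,N5) = |-1−(-6)| + |-6−(-3)| = 5 + 3 = 8
d(u,N6) = |-1−5| + |-6−6| = 6 + 12 = 18
d(u,N7) = |-1−3| + |-6−(-5)| = 4 + 1 = 5
d(u,N8) = |-1−1| + |-6−4| = 2 + 10 = 12
The largest is to N6.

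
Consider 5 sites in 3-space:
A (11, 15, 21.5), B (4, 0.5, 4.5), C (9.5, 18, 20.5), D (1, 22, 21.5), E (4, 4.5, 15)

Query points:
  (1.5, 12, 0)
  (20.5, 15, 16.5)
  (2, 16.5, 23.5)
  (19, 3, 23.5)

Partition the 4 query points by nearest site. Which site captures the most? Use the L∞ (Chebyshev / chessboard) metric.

A

(1.5, 12, 0) — d to each: A:21.5, B:11.5, C:20.5, D:21.5, E:15 → nearest is B
(20.5, 15, 16.5) — d to each: A:9.5, B:16.5, C:11, D:19.5, E:16.5 → nearest is A
(2, 16.5, 23.5) — d to each: A:9, B:19, C:7.5, D:5.5, E:12 → nearest is D
(19, 3, 23.5) — d to each: A:12, B:19, C:15, D:19, E:15 → nearest is A
Tally — A:2, B:1, D:1. A captures the most (2).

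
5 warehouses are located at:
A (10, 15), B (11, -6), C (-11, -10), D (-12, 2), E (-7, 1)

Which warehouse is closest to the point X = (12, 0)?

Compare squared distances (the ordering matches that of the actual distances):
|XA|² = (12−10)² + (0−15)² = 4 + 225 = 229
|XB|² = (12−11)² + (0−(-6))² = 1 + 36 = 37
|XC|² = (12−(-11))² + (0−(-10))² = 529 + 100 = 629
|XD|² = (12−(-12))² + (0−2)² = 576 + 4 = 580
|XE|² = (12−(-7))² + (0−1)² = 361 + 1 = 362
The smallest is to B, so X lies in the Voronoi region of B.

B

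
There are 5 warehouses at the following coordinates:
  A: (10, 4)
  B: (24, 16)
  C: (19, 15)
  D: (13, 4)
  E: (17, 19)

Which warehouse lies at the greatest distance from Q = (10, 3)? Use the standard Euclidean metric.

Since √ is increasing, it suffices to compare squared distances:
|QA|² = 0 + 1 = 1
|QB|² = 196 + 169 = 365
|QC|² = 81 + 144 = 225
|QD|² = 9 + 1 = 10
|QE|² = 49 + 256 = 305
The largest is to B.

B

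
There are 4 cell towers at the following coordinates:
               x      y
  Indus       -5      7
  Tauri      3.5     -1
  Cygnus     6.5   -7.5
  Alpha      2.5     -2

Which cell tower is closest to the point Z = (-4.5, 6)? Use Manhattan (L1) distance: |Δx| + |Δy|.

Indus

d(Z, Indus) = |-4.5−(-5)| + |6−7| = 0.5 + 1 = 1.5
d(Z, Tauri) = |-4.5−3.5| + |6−(-1)| = 8 + 7 = 15
d(Z, Cygnus) = |-4.5−6.5| + |6−(-7.5)| = 11 + 13.5 = 24.5
d(Z, Alpha) = |-4.5−2.5| + |6−(-2)| = 7 + 8 = 15
Minimum is at Indus.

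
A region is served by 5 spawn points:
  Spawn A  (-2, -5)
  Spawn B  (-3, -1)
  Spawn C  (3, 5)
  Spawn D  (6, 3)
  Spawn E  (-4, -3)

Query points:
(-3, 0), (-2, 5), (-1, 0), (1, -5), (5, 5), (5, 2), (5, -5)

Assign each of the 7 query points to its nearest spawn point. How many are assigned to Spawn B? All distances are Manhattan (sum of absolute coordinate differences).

(-3, 0) — d to each: Spawn A:6, Spawn B:1, Spawn C:11, Spawn D:12, Spawn E:4 → nearest is Spawn B
(-2, 5) — d to each: Spawn A:10, Spawn B:7, Spawn C:5, Spawn D:10, Spawn E:10 → nearest is Spawn C
(-1, 0) — d to each: Spawn A:6, Spawn B:3, Spawn C:9, Spawn D:10, Spawn E:6 → nearest is Spawn B
(1, -5) — d to each: Spawn A:3, Spawn B:8, Spawn C:12, Spawn D:13, Spawn E:7 → nearest is Spawn A
(5, 5) — d to each: Spawn A:17, Spawn B:14, Spawn C:2, Spawn D:3, Spawn E:17 → nearest is Spawn C
(5, 2) — d to each: Spawn A:14, Spawn B:11, Spawn C:5, Spawn D:2, Spawn E:14 → nearest is Spawn D
(5, -5) — d to each: Spawn A:7, Spawn B:12, Spawn C:12, Spawn D:9, Spawn E:11 → nearest is Spawn A
2 of the 7 points have Spawn B as nearest.

2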